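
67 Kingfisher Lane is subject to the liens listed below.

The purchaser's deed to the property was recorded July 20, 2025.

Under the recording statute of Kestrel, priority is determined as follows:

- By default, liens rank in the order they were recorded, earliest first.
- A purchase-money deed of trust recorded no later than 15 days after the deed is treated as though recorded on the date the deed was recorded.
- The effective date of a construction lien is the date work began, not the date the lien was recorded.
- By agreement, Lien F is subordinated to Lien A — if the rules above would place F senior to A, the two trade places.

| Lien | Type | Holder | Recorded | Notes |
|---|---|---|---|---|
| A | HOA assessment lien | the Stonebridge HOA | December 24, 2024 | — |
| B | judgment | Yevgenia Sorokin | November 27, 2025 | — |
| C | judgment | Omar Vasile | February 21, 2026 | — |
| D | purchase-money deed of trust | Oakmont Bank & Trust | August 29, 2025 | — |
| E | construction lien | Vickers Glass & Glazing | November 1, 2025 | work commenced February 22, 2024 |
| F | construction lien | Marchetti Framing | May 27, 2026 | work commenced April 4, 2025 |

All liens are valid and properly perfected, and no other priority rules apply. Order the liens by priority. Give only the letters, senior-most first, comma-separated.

E, A, F, D, B, C

Effective dates after the stated exceptions: D missed the 15-day window (40 days after the deed), so its recording date stands; E is treated as recorded February 22, 2024, the work-commencement date; F relates back to April 4, 2025 (work commenced).
By effective date, earliest first: E (February 22, 2024), A (December 24, 2024), F (April 4, 2025), D (August 29, 2025), B (November 27, 2025), C (February 21, 2026).
Since F is not senior to A, the subordination leaves the order unchanged.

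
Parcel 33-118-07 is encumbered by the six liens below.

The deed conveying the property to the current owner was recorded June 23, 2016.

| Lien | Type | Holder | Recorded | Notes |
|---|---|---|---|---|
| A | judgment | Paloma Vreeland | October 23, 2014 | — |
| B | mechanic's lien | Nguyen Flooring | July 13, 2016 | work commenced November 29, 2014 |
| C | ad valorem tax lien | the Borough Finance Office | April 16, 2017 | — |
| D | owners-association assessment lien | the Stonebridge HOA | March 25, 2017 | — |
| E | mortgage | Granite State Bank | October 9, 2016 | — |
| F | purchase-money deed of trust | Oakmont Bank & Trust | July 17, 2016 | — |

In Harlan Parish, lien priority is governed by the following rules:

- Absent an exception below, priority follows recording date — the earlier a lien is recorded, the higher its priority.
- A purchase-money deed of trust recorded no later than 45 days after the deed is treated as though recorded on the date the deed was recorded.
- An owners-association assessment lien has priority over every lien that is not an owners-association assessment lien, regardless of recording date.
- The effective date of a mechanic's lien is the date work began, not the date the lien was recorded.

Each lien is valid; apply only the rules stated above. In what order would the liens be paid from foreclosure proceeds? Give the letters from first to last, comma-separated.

Effective dates: B relates back to November 29, 2014 (work commenced); F relates back to the deed date June 23, 2016.
D is an owners-association assessment lien, so it outranks all other liens regardless of date.
Among the remaining liens, by effective date: A (October 23, 2014), B (November 29, 2014), F (June 23, 2016), E (October 9, 2016), C (April 16, 2017).

D, A, B, F, E, C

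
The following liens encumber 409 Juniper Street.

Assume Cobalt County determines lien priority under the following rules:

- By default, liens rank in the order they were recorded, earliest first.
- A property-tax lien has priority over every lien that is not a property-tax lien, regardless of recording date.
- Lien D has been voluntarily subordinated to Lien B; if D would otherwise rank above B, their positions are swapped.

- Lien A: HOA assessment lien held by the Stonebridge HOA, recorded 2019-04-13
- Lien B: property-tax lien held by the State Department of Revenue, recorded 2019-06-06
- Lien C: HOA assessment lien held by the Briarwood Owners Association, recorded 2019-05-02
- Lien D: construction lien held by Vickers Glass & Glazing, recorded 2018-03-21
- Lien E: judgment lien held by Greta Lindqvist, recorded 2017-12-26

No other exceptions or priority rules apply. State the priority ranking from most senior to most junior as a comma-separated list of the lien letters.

B, E, D, A, C

As a property-tax lien, B is senior to every other lien.
Among the remaining liens, by effective date: E (2017-12-26), D (2018-03-21), A (2019-04-13), C (2019-05-02).
D already ranks below B; the subordination has no effect.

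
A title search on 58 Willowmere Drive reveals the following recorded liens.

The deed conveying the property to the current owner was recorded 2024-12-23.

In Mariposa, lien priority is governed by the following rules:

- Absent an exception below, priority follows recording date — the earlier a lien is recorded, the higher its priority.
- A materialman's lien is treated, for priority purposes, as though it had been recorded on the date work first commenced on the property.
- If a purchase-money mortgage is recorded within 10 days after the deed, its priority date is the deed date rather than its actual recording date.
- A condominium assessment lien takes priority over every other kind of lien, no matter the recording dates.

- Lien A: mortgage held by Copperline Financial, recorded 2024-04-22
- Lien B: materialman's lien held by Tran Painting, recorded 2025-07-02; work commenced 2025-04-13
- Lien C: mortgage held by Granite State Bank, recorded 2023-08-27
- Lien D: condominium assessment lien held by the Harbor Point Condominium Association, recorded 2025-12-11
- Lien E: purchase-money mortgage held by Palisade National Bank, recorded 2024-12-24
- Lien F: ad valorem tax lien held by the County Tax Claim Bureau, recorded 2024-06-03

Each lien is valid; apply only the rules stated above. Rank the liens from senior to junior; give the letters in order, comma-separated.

Effective dates after the stated exceptions: B's effective date is 2025-04-13, when work began; E relates back to the deed date 2024-12-23.
As a condominium assessment lien, D is senior to every other lien.
Ordering the rest by effective date: C (2023-08-27), A (2024-04-22), F (2024-06-03), E (2024-12-23), B (2025-04-13).

D, C, A, F, E, B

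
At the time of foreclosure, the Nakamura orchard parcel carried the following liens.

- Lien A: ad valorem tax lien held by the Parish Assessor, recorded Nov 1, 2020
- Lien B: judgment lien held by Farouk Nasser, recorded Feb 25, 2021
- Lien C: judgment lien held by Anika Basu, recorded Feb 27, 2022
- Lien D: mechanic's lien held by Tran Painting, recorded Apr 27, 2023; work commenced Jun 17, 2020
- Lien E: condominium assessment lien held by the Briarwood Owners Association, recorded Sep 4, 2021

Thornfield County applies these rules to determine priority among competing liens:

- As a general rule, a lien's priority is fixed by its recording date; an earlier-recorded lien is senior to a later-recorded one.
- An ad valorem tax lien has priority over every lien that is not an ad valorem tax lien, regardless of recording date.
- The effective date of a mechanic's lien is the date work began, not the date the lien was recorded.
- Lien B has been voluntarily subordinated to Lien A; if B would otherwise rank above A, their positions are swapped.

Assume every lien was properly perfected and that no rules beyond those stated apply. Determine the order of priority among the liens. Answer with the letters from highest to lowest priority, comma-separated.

A, D, B, E, C

Effective dates after the stated exceptions: D relates back to Jun 17, 2020 (work commenced).
As an ad valorem tax lien, A is senior to every other lien.
Ordering the rest by effective date: D (Jun 17, 2020), B (Feb 25, 2021), E (Sep 4, 2021), C (Feb 27, 2022).
Since B is not senior to A, the subordination leaves the order unchanged.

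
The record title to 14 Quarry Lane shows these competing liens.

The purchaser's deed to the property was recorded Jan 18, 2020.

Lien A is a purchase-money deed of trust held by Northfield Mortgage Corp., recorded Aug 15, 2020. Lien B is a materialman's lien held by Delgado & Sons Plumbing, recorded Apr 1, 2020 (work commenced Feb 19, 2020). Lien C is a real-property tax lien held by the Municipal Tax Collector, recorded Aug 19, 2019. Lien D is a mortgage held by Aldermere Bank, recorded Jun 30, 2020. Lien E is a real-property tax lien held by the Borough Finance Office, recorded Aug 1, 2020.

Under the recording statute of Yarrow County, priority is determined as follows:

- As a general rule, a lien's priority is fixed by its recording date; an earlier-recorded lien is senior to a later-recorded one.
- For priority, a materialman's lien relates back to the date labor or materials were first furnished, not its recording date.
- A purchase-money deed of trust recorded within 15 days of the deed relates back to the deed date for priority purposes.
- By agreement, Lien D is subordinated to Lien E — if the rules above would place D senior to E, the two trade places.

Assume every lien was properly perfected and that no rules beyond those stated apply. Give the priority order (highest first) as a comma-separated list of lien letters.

C, B, E, D, A

First, effective dates: A was recorded 210 days after the deed — beyond 15 days — so no relation-back applies; B is treated as recorded Feb 19, 2020, the work-commencement date.
By effective date, earliest first: C (Aug 19, 2019), B (Feb 19, 2020), D (Jun 30, 2020), E (Aug 1, 2020), A (Aug 15, 2020).
The subordination applies — D was senior to E — so D and E swap.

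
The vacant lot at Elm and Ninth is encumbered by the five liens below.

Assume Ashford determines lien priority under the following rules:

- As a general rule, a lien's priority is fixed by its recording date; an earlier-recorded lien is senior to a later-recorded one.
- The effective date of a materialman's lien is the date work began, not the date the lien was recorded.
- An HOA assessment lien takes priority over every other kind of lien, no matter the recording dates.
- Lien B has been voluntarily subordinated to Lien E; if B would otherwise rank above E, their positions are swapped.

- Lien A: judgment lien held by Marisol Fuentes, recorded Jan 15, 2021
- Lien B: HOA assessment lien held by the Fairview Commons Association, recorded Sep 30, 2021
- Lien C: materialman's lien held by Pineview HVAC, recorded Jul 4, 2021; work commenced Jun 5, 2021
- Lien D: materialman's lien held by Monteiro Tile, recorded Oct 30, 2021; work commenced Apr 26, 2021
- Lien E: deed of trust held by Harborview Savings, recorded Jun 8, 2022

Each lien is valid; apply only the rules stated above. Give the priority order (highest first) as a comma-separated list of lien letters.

E, A, D, C, B

Effective dates after the stated exceptions: C relates back to Jun 5, 2021 (work commenced); D is treated as recorded Apr 26, 2021, the work-commencement date.
B is an HOA assessment lien and takes priority over every other lien.
Remaining liens by effective date: A (Jan 15, 2021), D (Apr 26, 2021), C (Jun 5, 2021), E (Jun 8, 2022).
The subordination applies — B was senior to E — so B and E swap.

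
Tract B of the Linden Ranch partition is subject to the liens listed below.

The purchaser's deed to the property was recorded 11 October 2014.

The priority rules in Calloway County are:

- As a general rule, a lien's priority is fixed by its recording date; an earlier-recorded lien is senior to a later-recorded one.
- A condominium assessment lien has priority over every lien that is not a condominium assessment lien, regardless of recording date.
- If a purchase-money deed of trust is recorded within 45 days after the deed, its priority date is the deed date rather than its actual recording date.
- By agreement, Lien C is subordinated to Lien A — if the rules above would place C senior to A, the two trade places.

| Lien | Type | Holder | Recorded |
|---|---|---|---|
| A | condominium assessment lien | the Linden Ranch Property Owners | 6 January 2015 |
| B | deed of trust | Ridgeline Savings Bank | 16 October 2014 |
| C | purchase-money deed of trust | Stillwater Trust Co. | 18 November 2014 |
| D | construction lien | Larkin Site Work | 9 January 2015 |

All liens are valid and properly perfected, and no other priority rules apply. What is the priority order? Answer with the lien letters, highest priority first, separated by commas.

A, C, B, D

First, effective dates: C's effective date is the deed date, 11 October 2014.
A is a condominium assessment lien and takes priority over every other lien.
Among the remaining liens, by effective date: C (11 October 2014), B (16 October 2014), D (9 January 2015).
Since C is not senior to A, the subordination leaves the order unchanged.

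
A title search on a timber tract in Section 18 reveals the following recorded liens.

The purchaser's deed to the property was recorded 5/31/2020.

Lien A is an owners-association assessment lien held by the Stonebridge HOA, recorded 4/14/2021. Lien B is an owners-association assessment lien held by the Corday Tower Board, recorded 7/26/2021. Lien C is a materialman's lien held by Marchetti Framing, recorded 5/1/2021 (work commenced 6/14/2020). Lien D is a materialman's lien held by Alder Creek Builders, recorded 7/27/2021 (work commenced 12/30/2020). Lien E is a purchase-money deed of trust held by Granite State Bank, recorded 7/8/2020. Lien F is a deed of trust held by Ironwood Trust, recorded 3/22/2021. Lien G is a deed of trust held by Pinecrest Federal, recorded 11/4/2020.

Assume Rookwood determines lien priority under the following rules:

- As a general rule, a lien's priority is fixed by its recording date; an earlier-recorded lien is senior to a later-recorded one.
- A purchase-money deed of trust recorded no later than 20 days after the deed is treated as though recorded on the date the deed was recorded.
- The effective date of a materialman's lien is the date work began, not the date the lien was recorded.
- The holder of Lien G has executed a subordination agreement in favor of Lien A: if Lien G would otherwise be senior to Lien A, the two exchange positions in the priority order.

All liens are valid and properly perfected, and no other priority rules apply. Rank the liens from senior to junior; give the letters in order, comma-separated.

C, E, A, D, F, G, B

Adjusting effective dates: C relates back to 6/14/2020 (work commenced); D is treated as recorded 12/30/2020, the work-commencement date; E was recorded 38 days after the deed — beyond 20 days — so no relation-back applies.
By effective date, earliest first: C (6/14/2020), E (7/8/2020), G (11/4/2020), D (12/30/2020), F (3/22/2021), A (4/14/2021), B (7/26/2021).
The subordination applies — G was senior to A — so G and A swap.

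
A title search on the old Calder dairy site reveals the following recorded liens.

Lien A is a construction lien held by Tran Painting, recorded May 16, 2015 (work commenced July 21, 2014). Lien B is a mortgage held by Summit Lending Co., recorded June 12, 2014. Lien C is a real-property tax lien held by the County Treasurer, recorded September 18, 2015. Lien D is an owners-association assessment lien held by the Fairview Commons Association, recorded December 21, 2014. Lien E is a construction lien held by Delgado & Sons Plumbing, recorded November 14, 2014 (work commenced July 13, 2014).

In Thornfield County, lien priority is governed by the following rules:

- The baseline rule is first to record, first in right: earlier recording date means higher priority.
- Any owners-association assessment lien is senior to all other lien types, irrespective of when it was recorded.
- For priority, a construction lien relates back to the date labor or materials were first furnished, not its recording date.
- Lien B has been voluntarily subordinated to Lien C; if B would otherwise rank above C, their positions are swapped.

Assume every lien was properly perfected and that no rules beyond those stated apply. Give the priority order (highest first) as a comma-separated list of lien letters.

Effective dates: A is treated as recorded July 21, 2014, the work-commencement date; E's effective date is July 13, 2014, when work began.
D is an owners-association assessment lien and takes priority over every other lien.
Remaining liens by effective date: B (June 12, 2014), E (July 13, 2014), A (July 21, 2014), C (September 18, 2015).
Because B would otherwise rank above C, the subordination swaps them.

D, C, E, A, B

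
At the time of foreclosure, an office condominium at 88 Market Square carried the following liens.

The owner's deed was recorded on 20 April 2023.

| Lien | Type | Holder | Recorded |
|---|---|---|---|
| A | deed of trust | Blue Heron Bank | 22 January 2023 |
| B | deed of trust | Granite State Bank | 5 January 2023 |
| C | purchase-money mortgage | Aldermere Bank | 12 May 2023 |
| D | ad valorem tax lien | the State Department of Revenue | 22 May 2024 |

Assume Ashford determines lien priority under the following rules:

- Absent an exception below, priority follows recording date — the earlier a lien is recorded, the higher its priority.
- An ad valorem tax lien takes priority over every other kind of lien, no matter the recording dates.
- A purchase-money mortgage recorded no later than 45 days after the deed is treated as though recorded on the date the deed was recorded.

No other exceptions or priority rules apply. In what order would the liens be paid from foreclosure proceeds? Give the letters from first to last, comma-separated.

Adjusting effective dates: C was recorded within the 45-day window, so its effective date is the deed date 20 April 2023.
As an ad valorem tax lien, D is senior to every other lien.
Ordering the rest by effective date: B (5 January 2023), A (22 January 2023), C (20 April 2023).

D, B, A, C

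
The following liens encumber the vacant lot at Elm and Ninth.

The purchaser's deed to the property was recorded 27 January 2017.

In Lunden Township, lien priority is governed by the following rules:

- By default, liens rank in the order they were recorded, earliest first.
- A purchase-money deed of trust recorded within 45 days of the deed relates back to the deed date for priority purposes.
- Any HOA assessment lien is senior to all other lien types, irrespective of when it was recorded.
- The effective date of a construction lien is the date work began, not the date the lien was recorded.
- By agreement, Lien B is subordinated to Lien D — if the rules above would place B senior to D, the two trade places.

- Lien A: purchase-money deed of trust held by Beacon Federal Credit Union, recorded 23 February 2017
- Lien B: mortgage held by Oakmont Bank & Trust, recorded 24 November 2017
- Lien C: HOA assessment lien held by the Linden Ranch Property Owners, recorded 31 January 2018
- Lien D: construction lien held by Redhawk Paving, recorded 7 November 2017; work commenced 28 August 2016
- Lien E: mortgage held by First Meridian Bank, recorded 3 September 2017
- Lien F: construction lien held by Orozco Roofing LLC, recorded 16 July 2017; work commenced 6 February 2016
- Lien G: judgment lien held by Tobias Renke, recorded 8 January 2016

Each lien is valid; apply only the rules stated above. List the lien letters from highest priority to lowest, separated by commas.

Effective dates: A's effective date is the deed date, 27 January 2017; D is treated as recorded 28 August 2016, the work-commencement date; F relates back to 6 February 2016 (work commenced).
C is an HOA assessment lien and takes priority over every other lien.
Remaining liens by effective date: G (8 January 2016), F (6 February 2016), D (28 August 2016), A (27 January 2017), E (3 September 2017), B (24 November 2017).
Since B is not senior to D, the subordination leaves the order unchanged.

C, G, F, D, A, E, B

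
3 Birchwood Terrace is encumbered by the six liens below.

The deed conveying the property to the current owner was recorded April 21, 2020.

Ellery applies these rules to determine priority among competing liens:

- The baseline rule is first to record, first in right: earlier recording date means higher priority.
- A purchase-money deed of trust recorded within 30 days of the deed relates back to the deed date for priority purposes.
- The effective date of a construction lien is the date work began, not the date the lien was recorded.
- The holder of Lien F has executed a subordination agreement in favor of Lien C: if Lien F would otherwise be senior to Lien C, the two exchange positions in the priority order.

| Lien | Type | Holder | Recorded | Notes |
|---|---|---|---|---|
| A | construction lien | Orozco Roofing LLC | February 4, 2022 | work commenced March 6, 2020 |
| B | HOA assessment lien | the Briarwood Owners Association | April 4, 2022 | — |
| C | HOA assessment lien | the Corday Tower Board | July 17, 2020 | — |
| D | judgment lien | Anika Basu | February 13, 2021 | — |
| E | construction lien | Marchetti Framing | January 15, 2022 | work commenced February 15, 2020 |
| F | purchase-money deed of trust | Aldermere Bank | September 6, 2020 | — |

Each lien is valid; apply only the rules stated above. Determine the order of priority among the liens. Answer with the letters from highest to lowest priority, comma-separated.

First, effective dates: A's effective date is March 6, 2020, when work began; E's effective date is February 15, 2020, when work began; F missed the 30-day window (138 days after the deed), so its recording date stands.
Sorted by effective date: E (February 15, 2020), A (March 6, 2020), C (July 17, 2020), F (September 6, 2020), D (February 13, 2021), B (April 4, 2022).
F already ranks below C; the subordination has no effect.

E, A, C, F, D, B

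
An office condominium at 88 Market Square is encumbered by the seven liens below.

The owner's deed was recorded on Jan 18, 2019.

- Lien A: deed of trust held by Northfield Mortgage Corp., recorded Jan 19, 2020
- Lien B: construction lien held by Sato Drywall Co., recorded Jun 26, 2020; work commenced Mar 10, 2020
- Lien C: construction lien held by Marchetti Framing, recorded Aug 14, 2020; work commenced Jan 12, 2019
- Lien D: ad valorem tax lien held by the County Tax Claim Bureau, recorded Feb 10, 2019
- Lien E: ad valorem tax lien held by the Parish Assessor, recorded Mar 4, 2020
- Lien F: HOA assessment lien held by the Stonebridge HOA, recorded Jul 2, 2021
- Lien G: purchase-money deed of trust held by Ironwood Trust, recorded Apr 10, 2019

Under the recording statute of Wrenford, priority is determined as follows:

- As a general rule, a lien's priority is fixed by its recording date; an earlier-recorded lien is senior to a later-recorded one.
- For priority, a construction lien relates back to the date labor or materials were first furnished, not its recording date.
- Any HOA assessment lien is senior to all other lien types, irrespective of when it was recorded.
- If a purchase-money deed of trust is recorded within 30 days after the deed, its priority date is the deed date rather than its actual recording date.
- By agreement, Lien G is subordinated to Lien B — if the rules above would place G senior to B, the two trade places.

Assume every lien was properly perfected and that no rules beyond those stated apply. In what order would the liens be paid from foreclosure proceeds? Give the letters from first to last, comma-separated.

F, C, D, B, A, E, G

Adjusting effective dates: B is treated as recorded Mar 10, 2020, the work-commencement date; C is treated as recorded Jan 12, 2019, the work-commencement date; G was recorded 82 days after the deed, outside the 30-day window, so it keeps its recording date.
F is an HOA assessment lien and takes priority over every other lien.
Among the remaining liens, by effective date: C (Jan 12, 2019), D (Feb 10, 2019), G (Apr 10, 2019), A (Jan 19, 2020), E (Mar 4, 2020), B (Mar 10, 2020).
G would otherwise be senior to B, so under the subordination agreement G and B exchange positions.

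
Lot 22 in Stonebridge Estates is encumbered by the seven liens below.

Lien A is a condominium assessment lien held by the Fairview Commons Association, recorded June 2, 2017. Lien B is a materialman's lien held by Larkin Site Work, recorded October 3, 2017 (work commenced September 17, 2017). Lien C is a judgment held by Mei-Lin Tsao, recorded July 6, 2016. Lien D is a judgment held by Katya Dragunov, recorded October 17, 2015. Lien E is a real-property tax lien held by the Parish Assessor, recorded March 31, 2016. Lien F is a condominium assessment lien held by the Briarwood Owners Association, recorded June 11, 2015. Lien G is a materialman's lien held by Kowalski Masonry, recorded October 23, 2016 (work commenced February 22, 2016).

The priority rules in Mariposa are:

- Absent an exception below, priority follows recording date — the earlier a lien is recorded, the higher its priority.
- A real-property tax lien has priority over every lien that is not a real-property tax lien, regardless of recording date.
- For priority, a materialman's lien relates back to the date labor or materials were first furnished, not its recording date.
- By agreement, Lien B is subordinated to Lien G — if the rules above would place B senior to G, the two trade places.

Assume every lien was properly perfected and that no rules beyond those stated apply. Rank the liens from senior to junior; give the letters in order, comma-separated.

Effective dates after the stated exceptions: B relates back to September 17, 2017 (work commenced); G's effective date is February 22, 2016, when work began.
E, as a real-property tax lien, has superpriority and ranks first.
Among the remaining liens, by effective date: F (June 11, 2015), D (October 17, 2015), G (February 22, 2016), C (July 6, 2016), A (June 2, 2017), B (September 17, 2017).
B already ranks below G; the subordination has no effect.

E, F, D, G, C, A, B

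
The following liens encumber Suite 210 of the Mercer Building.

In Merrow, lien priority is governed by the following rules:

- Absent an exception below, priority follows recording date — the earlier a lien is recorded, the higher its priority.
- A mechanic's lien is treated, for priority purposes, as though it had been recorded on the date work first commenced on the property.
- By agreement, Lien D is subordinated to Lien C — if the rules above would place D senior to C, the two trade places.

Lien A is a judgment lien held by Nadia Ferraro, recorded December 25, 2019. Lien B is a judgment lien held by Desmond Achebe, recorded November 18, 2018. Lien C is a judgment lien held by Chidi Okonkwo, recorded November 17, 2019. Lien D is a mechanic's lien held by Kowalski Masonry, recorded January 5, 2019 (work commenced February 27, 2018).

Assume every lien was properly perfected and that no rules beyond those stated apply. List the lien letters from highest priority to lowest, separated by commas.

C, B, D, A

First, effective dates: D relates back to February 27, 2018 (work commenced).
By effective date, earliest first: D (February 27, 2018), B (November 18, 2018), C (November 17, 2019), A (December 25, 2019).
D is senior to C before the subordination, so the two trade places.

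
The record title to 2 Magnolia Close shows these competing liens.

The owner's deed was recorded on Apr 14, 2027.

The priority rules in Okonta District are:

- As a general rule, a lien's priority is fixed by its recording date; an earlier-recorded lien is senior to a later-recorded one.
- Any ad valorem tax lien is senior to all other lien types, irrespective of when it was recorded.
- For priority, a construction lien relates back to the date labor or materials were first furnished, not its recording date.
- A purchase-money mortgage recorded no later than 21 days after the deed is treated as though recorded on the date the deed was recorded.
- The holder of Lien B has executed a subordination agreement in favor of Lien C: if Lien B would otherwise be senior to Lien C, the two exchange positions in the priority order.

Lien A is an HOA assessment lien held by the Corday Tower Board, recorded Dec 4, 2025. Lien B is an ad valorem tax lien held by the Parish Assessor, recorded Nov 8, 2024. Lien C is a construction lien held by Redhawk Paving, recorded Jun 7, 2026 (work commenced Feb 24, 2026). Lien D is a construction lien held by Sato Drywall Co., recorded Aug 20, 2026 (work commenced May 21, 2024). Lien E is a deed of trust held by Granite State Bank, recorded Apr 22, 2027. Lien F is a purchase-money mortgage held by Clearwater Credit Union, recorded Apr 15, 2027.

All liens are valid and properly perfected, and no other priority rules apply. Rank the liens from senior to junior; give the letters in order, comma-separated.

C, D, A, B, F, E

Adjusting effective dates: C is treated as recorded Feb 24, 2026, the work-commencement date; D's effective date is May 21, 2024, when work began; F's effective date is the deed date, Apr 14, 2027.
B is an ad valorem tax lien, so it outranks all other liens regardless of date.
Ordering the rest by effective date: D (May 21, 2024), A (Dec 4, 2025), C (Feb 24, 2026), F (Apr 14, 2027), E (Apr 22, 2027).
Because B would otherwise rank above C, the subordination swaps them.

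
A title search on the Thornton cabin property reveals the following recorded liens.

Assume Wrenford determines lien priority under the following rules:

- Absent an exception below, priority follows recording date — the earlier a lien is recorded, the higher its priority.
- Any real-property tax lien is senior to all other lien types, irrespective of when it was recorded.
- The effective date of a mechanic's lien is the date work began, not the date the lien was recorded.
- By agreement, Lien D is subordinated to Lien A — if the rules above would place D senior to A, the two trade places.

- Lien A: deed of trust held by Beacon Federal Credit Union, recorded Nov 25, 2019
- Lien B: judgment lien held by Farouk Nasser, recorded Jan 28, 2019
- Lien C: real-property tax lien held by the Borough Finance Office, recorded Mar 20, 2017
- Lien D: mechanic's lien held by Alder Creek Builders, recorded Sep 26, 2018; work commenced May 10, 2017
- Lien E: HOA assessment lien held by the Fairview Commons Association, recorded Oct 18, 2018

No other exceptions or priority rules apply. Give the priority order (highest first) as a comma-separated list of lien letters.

Effective dates: D's effective date is May 10, 2017, when work began.
C is a real-property tax lien, so it outranks all other liens regardless of date.
Ordering the rest by effective date: D (May 10, 2017), E (Oct 18, 2018), B (Jan 28, 2019), A (Nov 25, 2019).
D would otherwise be senior to A, so under the subordination agreement D and A exchange positions.

C, A, E, B, D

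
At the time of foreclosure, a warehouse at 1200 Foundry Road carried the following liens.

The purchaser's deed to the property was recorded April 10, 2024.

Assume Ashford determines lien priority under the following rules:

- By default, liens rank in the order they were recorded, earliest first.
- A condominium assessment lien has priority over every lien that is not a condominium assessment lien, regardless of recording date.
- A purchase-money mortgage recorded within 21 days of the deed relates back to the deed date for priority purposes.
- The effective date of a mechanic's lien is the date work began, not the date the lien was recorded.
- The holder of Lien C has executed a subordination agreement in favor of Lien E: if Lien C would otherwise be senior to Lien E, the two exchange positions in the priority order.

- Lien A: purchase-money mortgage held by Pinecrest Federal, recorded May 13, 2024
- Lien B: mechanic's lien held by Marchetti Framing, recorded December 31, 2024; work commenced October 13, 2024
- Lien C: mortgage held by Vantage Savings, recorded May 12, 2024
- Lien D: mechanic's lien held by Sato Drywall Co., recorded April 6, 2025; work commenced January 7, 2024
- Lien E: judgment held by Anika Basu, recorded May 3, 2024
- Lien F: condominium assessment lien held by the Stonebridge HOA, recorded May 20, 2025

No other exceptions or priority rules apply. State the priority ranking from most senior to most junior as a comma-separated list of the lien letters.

Effective dates: A missed the 21-day window (33 days after the deed), so its recording date stands; B's effective date is October 13, 2024, when work began; D's effective date is January 7, 2024, when work began.
F is a condominium assessment lien and takes priority over every other lien.
The other liens, earliest effective date first: D (January 7, 2024), E (May 3, 2024), C (May 12, 2024), A (May 13, 2024), B (October 13, 2024).
C is already junior to E, so the subordination agreement changes nothing.

F, D, E, C, A, B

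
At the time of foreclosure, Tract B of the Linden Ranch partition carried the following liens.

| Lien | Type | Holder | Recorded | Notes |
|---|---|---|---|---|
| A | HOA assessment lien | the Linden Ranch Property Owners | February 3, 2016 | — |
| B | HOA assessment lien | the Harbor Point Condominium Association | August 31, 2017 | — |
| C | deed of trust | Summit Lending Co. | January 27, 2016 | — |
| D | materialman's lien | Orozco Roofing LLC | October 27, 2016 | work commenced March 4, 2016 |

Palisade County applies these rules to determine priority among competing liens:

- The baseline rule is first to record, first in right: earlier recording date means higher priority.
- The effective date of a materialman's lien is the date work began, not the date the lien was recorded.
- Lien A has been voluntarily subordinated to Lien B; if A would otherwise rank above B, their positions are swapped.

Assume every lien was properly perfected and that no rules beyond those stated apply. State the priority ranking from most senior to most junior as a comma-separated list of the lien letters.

C, B, D, A

Effective dates after the stated exceptions: D relates back to March 4, 2016 (work commenced).
By effective date, earliest first: C (January 27, 2016), A (February 3, 2016), D (March 4, 2016), B (August 31, 2017).
Because A would otherwise rank above B, the subordination swaps them.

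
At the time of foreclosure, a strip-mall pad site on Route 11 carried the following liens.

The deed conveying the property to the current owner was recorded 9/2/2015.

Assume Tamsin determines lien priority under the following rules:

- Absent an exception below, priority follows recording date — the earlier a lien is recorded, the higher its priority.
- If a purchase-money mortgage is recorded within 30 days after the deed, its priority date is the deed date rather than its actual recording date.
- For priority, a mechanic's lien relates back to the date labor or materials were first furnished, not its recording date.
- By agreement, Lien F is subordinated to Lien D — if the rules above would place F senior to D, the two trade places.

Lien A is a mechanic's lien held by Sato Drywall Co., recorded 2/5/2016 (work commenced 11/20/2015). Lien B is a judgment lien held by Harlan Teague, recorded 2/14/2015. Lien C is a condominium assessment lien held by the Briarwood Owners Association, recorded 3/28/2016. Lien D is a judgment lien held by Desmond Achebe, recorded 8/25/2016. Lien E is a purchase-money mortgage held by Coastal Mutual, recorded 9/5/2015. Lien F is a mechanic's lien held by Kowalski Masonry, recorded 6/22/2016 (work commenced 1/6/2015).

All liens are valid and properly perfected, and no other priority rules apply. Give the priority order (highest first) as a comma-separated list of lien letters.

Effective dates after the stated exceptions: A relates back to 11/20/2015 (work commenced); E's effective date is the deed date, 9/2/2015; F is treated as recorded 1/6/2015, the work-commencement date.
By effective date, earliest first: F (1/6/2015), B (2/14/2015), E (9/2/2015), A (11/20/2015), C (3/28/2016), D (8/25/2016).
Because F would otherwise rank above D, the subordination swaps them.

D, B, E, A, C, F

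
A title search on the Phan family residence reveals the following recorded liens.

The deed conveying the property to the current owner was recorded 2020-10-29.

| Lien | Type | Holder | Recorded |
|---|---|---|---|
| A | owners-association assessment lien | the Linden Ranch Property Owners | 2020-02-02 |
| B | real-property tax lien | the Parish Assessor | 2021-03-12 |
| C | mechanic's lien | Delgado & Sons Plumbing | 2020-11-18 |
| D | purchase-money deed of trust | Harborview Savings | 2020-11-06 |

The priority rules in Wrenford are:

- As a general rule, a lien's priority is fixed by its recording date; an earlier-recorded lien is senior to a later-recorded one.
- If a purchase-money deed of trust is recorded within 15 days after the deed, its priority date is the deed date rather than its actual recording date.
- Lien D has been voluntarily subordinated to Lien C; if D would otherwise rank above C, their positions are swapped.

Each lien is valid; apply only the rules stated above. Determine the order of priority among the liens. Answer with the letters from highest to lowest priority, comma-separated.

Effective dates after the stated exceptions: D's effective date is the deed date, 2020-10-29.
Sorted by effective date: A (2020-02-02), D (2020-10-29), C (2020-11-18), B (2021-03-12).
D is senior to C before the subordination, so the two trade places.

A, C, D, B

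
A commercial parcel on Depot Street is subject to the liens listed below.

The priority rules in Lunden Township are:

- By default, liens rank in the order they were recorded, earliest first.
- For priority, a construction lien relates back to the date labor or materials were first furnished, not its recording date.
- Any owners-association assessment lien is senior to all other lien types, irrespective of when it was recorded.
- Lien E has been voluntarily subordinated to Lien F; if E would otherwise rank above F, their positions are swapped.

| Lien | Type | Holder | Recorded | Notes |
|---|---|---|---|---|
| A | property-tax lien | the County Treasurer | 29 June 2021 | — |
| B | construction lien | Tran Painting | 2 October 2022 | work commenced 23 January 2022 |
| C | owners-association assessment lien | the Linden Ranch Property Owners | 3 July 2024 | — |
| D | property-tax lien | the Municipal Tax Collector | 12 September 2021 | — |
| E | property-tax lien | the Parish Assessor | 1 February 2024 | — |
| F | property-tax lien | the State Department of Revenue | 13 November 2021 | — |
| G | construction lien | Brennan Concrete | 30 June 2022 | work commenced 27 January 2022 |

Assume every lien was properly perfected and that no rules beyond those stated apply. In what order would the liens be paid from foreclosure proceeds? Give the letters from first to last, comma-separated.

C, A, D, F, B, G, E

Effective dates: B's effective date is 23 January 2022, when work began; G's effective date is 27 January 2022, when work began.
As an owners-association assessment lien, C is senior to every other lien.
The other liens, earliest effective date first: A (29 June 2021), D (12 September 2021), F (13 November 2021), B (23 January 2022), G (27 January 2022), E (1 February 2024).
E is already junior to F, so the subordination agreement changes nothing.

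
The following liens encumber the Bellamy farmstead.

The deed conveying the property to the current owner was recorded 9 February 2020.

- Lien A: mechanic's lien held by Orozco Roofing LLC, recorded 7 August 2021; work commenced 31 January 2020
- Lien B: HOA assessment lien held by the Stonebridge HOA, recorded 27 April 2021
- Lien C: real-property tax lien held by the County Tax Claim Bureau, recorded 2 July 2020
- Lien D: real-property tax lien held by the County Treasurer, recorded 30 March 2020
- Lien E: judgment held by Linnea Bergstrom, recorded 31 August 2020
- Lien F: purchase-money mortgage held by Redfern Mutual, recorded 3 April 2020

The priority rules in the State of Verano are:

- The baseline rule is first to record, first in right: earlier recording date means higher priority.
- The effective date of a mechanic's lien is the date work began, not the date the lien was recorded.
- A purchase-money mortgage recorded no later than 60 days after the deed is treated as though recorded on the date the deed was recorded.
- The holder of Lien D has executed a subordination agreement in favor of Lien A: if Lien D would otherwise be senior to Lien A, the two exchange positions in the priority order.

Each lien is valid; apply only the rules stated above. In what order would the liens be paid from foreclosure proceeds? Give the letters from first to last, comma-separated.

A, F, D, C, E, B

Effective dates after the stated exceptions: A is treated as recorded 31 January 2020, the work-commencement date; F was recorded within the 60-day window, so its effective date is the deed date 9 February 2020.
By effective date, earliest first: A (31 January 2020), F (9 February 2020), D (30 March 2020), C (2 July 2020), E (31 August 2020), B (27 April 2021).
Since D is not senior to A, the subordination leaves the order unchanged.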